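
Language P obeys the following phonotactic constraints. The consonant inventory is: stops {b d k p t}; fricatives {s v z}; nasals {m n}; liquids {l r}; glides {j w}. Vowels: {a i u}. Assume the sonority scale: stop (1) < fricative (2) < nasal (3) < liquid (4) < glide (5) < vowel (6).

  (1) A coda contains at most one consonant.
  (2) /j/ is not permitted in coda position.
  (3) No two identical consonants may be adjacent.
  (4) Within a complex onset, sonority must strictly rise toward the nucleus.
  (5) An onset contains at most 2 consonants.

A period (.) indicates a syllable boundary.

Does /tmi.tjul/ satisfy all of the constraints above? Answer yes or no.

/tmi.tjul/ — σ1 onset /tm/ (1→3 rises), coda /∅/ ok; σ2 onset /tj/ (1→5 rises), coda /l/ ok → licit

yes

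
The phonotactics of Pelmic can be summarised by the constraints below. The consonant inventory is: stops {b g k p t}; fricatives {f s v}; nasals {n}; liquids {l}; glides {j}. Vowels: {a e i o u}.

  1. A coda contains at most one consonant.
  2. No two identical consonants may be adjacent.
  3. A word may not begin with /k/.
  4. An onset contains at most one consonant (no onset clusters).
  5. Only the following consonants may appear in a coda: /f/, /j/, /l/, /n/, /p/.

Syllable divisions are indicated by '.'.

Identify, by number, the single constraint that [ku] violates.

3

[ku]: word begins with /k/.
This is a violation of constraint 3: "A word may not begin with /k/."
The remaining constraints (1, 2, 4, 5) are satisfied.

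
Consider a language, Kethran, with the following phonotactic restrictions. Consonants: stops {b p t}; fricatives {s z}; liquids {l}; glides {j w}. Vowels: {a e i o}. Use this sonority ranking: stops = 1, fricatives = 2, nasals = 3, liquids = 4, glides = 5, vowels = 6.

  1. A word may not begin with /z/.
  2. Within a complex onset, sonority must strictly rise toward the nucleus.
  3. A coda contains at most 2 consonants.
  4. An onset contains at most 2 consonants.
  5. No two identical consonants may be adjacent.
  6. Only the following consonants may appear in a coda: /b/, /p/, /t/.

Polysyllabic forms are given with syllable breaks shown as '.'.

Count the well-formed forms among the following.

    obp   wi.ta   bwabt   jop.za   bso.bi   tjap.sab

6

obp — σ1 onset /∅/, coda /bp/ (2C) ok → well-formed
wi.ta — σ1 onset /w/, coda /∅/ ok; σ2 onset /t/, coda /∅/ ok → well-formed
bwabt — σ1 onset /bw/ (1→5 rises), coda /bt/ (2C) ok → well-formed
jop.za — σ1 onset /j/, coda /p/ ok; σ2 onset /z/, coda /∅/ ok → well-formed
bso.bi — σ1 onset /bs/ (1→2 rises), coda /∅/ ok; σ2 onset /b/, coda /∅/ ok → well-formed
tjap.sab — σ1 onset /tj/ (1→5 rises), coda /p/ ok; σ2 onset /s/, coda /b/ ok → well-formed
Well-formed: obp, wi.ta, bwabt, jop.za, bso.bi, tjap.sab → 6.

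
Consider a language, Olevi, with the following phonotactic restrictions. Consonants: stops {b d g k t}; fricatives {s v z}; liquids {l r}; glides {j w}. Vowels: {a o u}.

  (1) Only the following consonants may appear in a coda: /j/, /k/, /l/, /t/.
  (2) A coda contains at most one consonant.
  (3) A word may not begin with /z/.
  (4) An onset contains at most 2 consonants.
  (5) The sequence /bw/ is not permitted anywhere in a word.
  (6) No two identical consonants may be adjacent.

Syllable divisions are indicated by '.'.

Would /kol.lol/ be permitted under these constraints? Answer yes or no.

no

/kol.lol/ — violates constraint 6: adjacent identical consonants /ll/ → not permitted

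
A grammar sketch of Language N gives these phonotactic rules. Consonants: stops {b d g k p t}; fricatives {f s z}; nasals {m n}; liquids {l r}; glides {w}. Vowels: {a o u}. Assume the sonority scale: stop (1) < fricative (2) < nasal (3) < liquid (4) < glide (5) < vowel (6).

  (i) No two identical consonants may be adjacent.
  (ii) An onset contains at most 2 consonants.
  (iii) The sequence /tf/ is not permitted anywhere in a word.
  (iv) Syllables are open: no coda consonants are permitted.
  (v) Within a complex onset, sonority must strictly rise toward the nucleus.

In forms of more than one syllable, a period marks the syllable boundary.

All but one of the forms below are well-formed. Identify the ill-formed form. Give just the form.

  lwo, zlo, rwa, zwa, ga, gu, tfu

tfu

lwo — σ1 onset /lw/ (4→5 rises), coda /∅/ ok → well-formed
zlo — σ1 onset /zl/ (2→4 rises), coda /∅/ ok → well-formed
rwa — σ1 onset /rw/ (4→5 rises), coda /∅/ ok → well-formed
zwa — σ1 onset /zw/ (2→5 rises), coda /∅/ ok → well-formed
ga — σ1 onset /g/, coda /∅/ ok → well-formed
gu — σ1 onset /g/, coda /∅/ ok → well-formed
tfu — violates constraint (iii): contains banned sequence /tf/ → ill-formed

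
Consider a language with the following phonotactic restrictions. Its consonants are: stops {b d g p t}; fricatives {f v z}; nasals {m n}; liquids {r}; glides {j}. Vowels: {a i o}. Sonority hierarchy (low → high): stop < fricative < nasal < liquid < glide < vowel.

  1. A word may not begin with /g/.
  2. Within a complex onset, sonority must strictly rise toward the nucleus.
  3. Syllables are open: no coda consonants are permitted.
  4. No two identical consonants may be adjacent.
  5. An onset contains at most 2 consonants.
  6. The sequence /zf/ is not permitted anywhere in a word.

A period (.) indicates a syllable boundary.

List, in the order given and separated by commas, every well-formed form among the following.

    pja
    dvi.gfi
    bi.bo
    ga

pja, dvi.gfi, bi.bo

pja — σ1 onset /pj/ (1→5 rises), coda /∅/ ok → well-formed
dvi.gfi — σ1 onset /dv/ (1→2 rises), coda /∅/ ok; σ2 onset /gf/ (1→2 rises), coda /∅/ ok → well-formed
bi.bo — σ1 onset /b/, coda /∅/ ok; σ2 onset /b/, coda /∅/ ok → well-formed
ga — violates constraint 1: word begins with /g/ → ill-formed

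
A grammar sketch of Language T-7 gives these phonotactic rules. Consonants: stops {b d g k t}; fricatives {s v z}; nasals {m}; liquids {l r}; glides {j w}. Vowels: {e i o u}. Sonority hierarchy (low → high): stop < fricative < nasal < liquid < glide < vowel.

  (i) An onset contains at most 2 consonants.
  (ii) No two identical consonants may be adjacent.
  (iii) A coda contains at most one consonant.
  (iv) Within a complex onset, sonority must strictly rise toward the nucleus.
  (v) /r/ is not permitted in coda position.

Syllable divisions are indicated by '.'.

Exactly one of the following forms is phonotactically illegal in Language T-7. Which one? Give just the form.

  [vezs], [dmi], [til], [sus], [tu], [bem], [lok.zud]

[vezs] — violates constraint (iii): syllable 1 coda /zs/ has 2 consonants (> 1) → phonotactically illegal
[dmi] — σ1 onset /dm/ (1→3 rises), coda /∅/ ok → phonotactically legal
[til] — σ1 onset /t/, coda /l/ ok → phonotactically legal
[sus] — σ1 onset /s/, coda /s/ ok → phonotactically legal
[tu] — σ1 onset /t/, coda /∅/ ok → phonotactically legal
[bem] — σ1 onset /b/, coda /m/ ok → phonotactically legal
[lok.zud] — σ1 onset /l/, coda /k/ ok; σ2 onset /z/, coda /d/ ok → phonotactically legal

[vezs]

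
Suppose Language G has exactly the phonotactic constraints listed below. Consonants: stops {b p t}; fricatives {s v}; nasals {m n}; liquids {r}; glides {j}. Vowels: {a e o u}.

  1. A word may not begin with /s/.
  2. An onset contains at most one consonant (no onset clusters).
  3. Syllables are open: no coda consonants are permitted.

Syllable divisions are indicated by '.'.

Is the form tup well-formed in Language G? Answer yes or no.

no

tup — violates constraint 3: syllable 1 coda /p/ has 1 consonant (> 0) → ill-formed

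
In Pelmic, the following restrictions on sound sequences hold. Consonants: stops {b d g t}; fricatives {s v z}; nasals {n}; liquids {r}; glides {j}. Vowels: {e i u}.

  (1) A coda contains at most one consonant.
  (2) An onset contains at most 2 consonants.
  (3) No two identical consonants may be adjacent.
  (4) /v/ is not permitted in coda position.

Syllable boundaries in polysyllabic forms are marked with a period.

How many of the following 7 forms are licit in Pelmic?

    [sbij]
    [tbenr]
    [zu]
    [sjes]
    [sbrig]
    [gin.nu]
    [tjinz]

3

[sbij] — σ1 onset /sb/ (2C), coda /j/ ok → licit
[tbenr] — violates constraint 1: syllable 1 coda /nr/ has 2 consonants (> 1) → illicit
[zu] — σ1 onset /z/, coda /∅/ ok → licit
[sjes] — σ1 onset /sj/ (2C), coda /s/ ok → licit
[sbrig] — violates constraint 2: syllable 1 onset /sbr/ has 3 consonants (> 2) → illicit
[gin.nu] — violates constraint 3: adjacent identical consonants /nn/ → illicit
[tjinz] — violates constraint 1: syllable 1 coda /nz/ has 2 consonants (> 1) → illicit
Licit: [sbij], [zu], [sjes] → 3.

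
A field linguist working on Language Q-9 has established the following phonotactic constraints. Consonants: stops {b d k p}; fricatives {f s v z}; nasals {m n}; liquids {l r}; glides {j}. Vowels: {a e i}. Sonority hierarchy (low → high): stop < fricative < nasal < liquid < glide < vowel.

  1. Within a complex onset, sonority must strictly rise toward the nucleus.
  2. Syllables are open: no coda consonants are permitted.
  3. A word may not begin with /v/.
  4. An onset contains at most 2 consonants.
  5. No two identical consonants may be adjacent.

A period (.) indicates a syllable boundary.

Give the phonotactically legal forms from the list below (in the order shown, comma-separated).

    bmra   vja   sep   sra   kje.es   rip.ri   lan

sra

bmra — violates constraint 4: syllable 1 onset /bmr/ has 3 consonants (> 2) → phonotactically illegal
vja — violates constraint 3: word begins with /v/ → phonotactically illegal
sep — violates constraint 2: syllable 1 coda /p/ has 1 consonant (> 0) → phonotactically illegal
sra — σ1 onset /sr/ (2→4 rises), coda /∅/ ok → phonotactically legal
kje.es — violates constraint 2: syllable 2 coda /s/ has 1 consonant (> 0) → phonotactically illegal
rip.ri — violates constraint 2: syllable 1 coda /p/ has 1 consonant (> 0) → phonotactically illegal
lan — violates constraint 2: syllable 1 coda /n/ has 1 consonant (> 0) → phonotactically illegal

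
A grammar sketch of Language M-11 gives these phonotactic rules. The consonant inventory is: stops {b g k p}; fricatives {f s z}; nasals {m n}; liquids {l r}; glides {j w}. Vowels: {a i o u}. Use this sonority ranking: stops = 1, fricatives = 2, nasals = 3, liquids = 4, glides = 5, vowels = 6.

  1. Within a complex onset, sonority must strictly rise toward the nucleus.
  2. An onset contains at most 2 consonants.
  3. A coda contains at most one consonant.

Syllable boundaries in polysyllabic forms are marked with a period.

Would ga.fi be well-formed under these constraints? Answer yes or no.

yes

ga.fi — σ1 onset /g/, coda /∅/ ok; σ2 onset /f/, coda /∅/ ok → well-formed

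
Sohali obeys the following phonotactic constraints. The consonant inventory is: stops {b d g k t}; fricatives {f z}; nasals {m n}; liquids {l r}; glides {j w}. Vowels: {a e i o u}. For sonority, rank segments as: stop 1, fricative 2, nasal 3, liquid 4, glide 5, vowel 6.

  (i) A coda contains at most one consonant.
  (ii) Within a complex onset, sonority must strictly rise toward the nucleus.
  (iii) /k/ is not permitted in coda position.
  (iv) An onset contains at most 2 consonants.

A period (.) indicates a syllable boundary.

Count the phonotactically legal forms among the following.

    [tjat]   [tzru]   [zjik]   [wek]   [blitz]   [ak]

1

[tjat] — σ1 onset /tj/ (1→5 rises), coda /t/ ok → phonotactically legal
[tzru] — violates constraint (iv): syllable 1 onset /tzr/ has 3 consonants (> 2) → phonotactically illegal
[zjik] — violates constraint (iii): syllable 1 coda contains /k/ → phonotactically illegal
[wek] — violates constraint (iii): syllable 1 coda contains /k/ → phonotactically illegal
[blitz] — violates constraint (i): syllable 1 coda /tz/ has 2 consonants (> 1) → phonotactically illegal
[ak] — violates constraint (iii): syllable 1 coda contains /k/ → phonotactically illegal
Phonotactically legal: [tjat] → 1.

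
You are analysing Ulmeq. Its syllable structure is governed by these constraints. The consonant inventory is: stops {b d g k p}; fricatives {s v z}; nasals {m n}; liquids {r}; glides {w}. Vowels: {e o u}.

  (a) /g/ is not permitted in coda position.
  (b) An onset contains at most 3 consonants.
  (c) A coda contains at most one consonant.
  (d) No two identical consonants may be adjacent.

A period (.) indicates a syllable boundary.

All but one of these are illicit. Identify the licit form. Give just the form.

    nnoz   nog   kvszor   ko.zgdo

ko.zgdo

nnoz — violates constraint (d): adjacent identical consonants /nn/ → illicit
nog — violates constraint (a): syllable 1 coda contains /g/ → illicit
kvszor — violates constraint (b): syllable 1 onset /kvsz/ has 4 consonants (> 3) → illicit
ko.zgdo — σ1 onset /k/, coda /∅/ ok; σ2 onset /zgd/ (3C), coda /∅/ ok → licit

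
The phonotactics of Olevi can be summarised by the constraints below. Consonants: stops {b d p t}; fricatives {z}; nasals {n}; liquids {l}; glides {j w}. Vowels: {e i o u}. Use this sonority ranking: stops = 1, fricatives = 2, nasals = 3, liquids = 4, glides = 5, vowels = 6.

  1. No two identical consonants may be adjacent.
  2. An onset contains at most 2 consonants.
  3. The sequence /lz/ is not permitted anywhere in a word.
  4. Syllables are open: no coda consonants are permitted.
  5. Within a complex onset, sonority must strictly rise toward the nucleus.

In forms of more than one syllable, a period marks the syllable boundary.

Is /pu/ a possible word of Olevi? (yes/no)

/pu/ — σ1 onset /p/, coda /∅/ ok → licit

yes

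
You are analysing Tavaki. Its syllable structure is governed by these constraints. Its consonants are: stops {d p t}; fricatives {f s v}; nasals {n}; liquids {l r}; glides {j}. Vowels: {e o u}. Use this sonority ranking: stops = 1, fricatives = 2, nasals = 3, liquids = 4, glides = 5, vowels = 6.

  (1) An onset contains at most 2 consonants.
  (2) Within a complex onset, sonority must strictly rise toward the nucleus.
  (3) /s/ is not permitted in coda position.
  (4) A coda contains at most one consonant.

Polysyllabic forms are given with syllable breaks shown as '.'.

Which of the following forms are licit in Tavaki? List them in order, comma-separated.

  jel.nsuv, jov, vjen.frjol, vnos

jel.nsuv — violates constraint 2: syllable 2 onset /ns/: /n/ (nasal, 3) → /s/ (fricative, 2) does not rise → illicit
jov — σ1 onset /j/, coda /v/ ok → licit
vjen.frjol — violates constraint 1: syllable 2 onset /frj/ has 3 consonants (> 2) → illicit
vnos — violates constraint 3: syllable 1 coda contains /s/ → illicit

jov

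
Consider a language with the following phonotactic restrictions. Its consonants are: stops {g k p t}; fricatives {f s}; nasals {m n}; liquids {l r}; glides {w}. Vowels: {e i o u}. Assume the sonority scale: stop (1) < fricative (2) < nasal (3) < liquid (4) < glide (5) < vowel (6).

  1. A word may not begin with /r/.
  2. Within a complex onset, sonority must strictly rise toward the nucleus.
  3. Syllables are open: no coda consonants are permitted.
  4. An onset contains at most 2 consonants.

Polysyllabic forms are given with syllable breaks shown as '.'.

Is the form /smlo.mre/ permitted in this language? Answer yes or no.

no

/smlo.mre/ — violates constraint 4: syllable 1 onset /sml/ has 3 consonants (> 2) → not permitted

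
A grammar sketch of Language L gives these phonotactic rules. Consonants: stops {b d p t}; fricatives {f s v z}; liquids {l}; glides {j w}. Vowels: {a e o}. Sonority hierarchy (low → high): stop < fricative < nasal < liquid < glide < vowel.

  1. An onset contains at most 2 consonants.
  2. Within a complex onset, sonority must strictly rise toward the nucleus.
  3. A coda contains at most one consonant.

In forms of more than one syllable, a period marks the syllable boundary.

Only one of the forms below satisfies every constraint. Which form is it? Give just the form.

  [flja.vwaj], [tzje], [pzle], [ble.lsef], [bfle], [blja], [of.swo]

[flja.vwaj] — violates constraint 1: syllable 1 onset /flj/ has 3 consonants (> 2) → phonotactically illegal
[tzje] — violates constraint 1: syllable 1 onset /tzj/ has 3 consonants (> 2) → phonotactically illegal
[pzle] — violates constraint 1: syllable 1 onset /pzl/ has 3 consonants (> 2) → phonotactically illegal
[ble.lsef] — violates constraint 2: syllable 2 onset /ls/: /l/ (liquid, 4) → /s/ (fricative, 2) does not rise → phonotactically illegal
[bfle] — violates constraint 1: syllable 1 onset /bfl/ has 3 consonants (> 2) → phonotactically illegal
[blja] — violates constraint 1: syllable 1 onset /blj/ has 3 consonants (> 2) → phonotactically illegal
[of.swo] — σ1 onset /∅/, coda /f/ ok; σ2 onset /sw/ (2→5 rises), coda /∅/ ok → phonotactically legal

[of.swo]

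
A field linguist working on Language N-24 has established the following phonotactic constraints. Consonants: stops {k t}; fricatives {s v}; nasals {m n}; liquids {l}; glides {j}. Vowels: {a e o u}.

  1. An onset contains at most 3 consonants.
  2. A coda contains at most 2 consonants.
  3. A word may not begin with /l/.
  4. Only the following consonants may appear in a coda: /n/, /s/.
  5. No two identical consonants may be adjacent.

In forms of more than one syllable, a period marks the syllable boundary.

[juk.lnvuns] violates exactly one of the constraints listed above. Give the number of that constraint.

[juk.lnvuns]: syllable 1 coda contains /k/, which is not a licensed coda consonant.
This is a violation of constraint 4: "Only the following consonants may appear in a coda: /n/, /s/."
The remaining constraints (1, 2, 3, 5) are satisfied.

4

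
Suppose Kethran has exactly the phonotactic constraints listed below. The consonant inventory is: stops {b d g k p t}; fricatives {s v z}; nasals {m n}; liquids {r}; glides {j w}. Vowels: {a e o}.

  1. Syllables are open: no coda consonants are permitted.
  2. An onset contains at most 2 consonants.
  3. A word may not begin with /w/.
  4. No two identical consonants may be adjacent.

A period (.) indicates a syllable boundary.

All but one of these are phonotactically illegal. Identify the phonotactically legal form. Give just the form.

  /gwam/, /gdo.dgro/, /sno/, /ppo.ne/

/sno/

/gwam/ — violates constraint 1: syllable 1 coda /m/ has 1 consonant (> 0) → phonotactically illegal
/gdo.dgro/ — violates constraint 2: syllable 2 onset /dgr/ has 3 consonants (> 2) → phonotactically illegal
/sno/ — σ1 onset /sn/ (2C), coda /∅/ ok → phonotactically legal
/ppo.ne/ — violates constraint 4: adjacent identical consonants /pp/ → phonotactically illegal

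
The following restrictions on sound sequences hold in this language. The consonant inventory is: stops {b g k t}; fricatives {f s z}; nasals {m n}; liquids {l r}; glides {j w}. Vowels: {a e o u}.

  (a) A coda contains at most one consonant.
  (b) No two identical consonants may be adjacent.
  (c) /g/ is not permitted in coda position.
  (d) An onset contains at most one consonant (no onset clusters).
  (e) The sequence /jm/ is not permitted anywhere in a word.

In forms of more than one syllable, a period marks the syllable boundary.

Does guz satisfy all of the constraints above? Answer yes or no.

yes

guz — σ1 onset /g/, coda /z/ ok → well-formed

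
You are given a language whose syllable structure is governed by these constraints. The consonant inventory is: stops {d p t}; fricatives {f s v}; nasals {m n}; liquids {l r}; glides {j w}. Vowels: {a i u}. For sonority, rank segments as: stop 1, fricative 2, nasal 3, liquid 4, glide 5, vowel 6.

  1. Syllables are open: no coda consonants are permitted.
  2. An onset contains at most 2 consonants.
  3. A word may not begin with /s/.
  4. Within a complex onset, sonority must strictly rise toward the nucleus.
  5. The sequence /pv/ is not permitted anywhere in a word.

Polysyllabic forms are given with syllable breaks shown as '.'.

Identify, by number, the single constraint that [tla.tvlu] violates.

[tla.tvlu]: syllable 2 onset /tvl/ has 3 consonants (> 2).
This is a violation of constraint 2: "An onset contains at most 2 consonants."
The remaining constraints (1, 3, 4, 5) are satisfied.

2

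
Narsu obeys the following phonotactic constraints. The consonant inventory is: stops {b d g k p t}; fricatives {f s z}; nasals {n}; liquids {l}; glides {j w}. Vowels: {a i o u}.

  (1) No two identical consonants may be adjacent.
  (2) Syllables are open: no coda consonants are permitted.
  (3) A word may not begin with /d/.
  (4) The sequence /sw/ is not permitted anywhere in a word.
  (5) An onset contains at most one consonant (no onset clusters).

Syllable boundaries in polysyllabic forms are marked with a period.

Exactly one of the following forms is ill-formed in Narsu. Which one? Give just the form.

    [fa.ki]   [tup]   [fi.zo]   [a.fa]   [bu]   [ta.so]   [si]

[tup]

[fa.ki] — σ1 onset /f/, coda /∅/ ok; σ2 onset /k/, coda /∅/ ok → well-formed
[tup] — violates constraint 2: syllable 1 coda /p/ has 1 consonant (> 0) → ill-formed
[fi.zo] — σ1 onset /f/, coda /∅/ ok; σ2 onset /z/, coda /∅/ ok → well-formed
[a.fa] — σ1 onset /∅/, coda /∅/ ok; σ2 onset /f/, coda /∅/ ok → well-formed
[bu] — σ1 onset /b/, coda /∅/ ok → well-formed
[ta.so] — σ1 onset /t/, coda /∅/ ok; σ2 onset /s/, coda /∅/ ok → well-formed
[si] — σ1 onset /s/, coda /∅/ ok → well-formed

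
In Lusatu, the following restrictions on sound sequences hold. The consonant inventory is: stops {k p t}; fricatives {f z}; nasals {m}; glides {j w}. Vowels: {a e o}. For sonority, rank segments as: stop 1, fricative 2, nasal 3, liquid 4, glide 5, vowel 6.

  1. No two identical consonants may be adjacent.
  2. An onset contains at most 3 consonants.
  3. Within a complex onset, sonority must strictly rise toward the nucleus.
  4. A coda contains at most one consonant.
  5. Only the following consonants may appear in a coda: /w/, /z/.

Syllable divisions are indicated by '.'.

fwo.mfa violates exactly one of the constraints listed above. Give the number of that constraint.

3

fwo.mfa: syllable 2 onset /mf/: /m/ (nasal, 3) → /f/ (fricative, 2) does not rise.
This is a violation of constraint 3: "Within a complex onset, sonority must strictly rise toward the nucleus."
The remaining constraints (1, 2, 4, 5) are satisfied.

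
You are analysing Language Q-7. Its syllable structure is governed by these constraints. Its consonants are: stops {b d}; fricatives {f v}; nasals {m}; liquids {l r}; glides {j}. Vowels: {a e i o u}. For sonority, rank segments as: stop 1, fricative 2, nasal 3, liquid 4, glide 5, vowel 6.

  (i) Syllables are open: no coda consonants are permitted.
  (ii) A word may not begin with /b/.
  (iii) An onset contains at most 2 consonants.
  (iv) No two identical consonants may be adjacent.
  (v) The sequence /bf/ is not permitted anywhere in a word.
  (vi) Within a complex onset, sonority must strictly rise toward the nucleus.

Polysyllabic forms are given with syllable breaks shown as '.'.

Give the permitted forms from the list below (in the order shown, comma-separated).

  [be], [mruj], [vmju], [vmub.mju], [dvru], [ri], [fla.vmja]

[ri]

[be] — violates constraint (ii): word begins with /b/ → not permitted
[mruj] — violates constraint (i): syllable 1 coda /j/ has 1 consonant (> 0) → not permitted
[vmju] — violates constraint (iii): syllable 1 onset /vmj/ has 3 consonants (> 2) → not permitted
[vmub.mju] — violates constraint (i): syllable 1 coda /b/ has 1 consonant (> 0) → not permitted
[dvru] — violates constraint (iii): syllable 1 onset /dvr/ has 3 consonants (> 2) → not permitted
[ri] — σ1 onset /r/, coda /∅/ ok → permitted
[fla.vmja] — violates constraint (iii): syllable 2 onset /vmj/ has 3 consonants (> 2) → not permitted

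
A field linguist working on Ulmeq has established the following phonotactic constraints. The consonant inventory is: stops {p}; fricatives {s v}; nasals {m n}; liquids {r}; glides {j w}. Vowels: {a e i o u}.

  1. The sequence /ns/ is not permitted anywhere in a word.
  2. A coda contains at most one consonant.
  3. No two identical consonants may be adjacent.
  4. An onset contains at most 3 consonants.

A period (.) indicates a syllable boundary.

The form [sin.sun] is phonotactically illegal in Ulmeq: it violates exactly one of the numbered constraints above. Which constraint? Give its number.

[sin.sun]: contains banned sequence /ns/.
This is a violation of constraint 1: "The sequence /ns/ is not permitted anywhere in a word."
The remaining constraints (2, 3, 4) are satisfied.

1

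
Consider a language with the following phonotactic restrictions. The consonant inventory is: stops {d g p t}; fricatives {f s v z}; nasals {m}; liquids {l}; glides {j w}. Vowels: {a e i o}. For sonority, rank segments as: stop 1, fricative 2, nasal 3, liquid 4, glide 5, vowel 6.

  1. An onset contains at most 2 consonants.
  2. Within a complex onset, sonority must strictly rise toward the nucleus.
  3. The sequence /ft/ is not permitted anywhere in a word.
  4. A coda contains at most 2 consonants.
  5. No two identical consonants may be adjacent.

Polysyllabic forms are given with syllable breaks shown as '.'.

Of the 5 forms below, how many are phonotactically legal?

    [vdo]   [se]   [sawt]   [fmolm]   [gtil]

[vdo] — violates constraint 2: syllable 1 onset /vd/: /v/ (fricative, 2) → /d/ (stop, 1) does not rise → phonotactically illegal
[se] — σ1 onset /s/, coda /∅/ ok → phonotactically legal
[sawt] — σ1 onset /s/, coda /wt/ (2C) ok → phonotactically legal
[fmolm] — σ1 onset /fm/ (2→3 rises), coda /lm/ (2C) ok → phonotactically legal
[gtil] — violates constraint 2: syllable 1 onset /gt/: /g/ (stop, 1) → /t/ (stop, 1) does not rise → phonotactically illegal
Phonotactically legal: [se], [sawt], [fmolm] → 3.

3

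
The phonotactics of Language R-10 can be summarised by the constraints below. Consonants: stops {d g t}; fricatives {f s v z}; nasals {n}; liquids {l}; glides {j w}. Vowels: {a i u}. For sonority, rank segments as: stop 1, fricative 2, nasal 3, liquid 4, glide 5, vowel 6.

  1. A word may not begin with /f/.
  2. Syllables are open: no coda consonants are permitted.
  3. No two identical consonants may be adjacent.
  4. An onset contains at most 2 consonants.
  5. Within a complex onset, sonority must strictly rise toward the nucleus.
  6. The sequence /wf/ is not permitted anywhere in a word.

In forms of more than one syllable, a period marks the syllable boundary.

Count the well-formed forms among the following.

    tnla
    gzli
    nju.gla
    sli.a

2

tnla — violates constraint 4: syllable 1 onset /tnl/ has 3 consonants (> 2) → ill-formed
gzli — violates constraint 4: syllable 1 onset /gzl/ has 3 consonants (> 2) → ill-formed
nju.gla — σ1 onset /nj/ (3→5 rises), coda /∅/ ok; σ2 onset /gl/ (1→4 rises), coda /∅/ ok → well-formed
sli.a — σ1 onset /sl/ (2→4 rises), coda /∅/ ok; σ2 onset /∅/, coda /∅/ ok → well-formed
Well-formed: nju.gla, sli.a → 2.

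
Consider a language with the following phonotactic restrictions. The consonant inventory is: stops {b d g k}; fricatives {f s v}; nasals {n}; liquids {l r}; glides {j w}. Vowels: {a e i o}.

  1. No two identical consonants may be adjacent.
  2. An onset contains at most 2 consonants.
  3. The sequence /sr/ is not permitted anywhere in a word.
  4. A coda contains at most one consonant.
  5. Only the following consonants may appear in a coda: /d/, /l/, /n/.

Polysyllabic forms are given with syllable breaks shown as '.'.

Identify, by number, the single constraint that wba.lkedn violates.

wba.lkedn: syllable 2 coda /dn/ has 2 consonants (> 1).
This is a violation of constraint 4: "A coda contains at most one consonant."
The remaining constraints (1, 2, 3, 5) are satisfied.

4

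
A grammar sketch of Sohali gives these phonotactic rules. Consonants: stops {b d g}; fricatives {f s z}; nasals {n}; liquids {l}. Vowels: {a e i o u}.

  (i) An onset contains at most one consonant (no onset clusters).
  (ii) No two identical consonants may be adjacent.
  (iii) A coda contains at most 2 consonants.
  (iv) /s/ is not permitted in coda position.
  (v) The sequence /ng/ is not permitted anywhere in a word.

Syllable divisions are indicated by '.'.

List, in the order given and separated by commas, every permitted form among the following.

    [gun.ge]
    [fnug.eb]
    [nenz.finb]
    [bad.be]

[nenz.finb], [bad.be]

[gun.ge] — violates constraint (v): contains banned sequence /ng/ → not permitted
[fnug.eb] — violates constraint (i): syllable 1 onset /fn/ has 2 consonants (> 1) → not permitted
[nenz.finb] — σ1 onset /n/, coda /nz/ (2C) ok; σ2 onset /f/, coda /nb/ (2C) ok → permitted
[bad.be] — σ1 onset /b/, coda /d/ ok; σ2 onset /b/, coda /∅/ ok → permitted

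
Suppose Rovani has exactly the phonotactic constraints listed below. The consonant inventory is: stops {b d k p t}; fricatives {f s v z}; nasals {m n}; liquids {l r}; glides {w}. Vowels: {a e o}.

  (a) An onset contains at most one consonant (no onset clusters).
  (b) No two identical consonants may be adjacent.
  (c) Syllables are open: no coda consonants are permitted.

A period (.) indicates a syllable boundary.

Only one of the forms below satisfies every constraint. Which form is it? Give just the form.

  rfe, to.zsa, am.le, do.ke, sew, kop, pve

rfe — violates constraint (a): syllable 1 onset /rf/ has 2 consonants (> 1) → ill-formed
to.zsa — violates constraint (a): syllable 2 onset /zs/ has 2 consonants (> 1) → ill-formed
am.le — violates constraint (c): syllable 1 coda /m/ has 1 consonant (> 0) → ill-formed
do.ke — σ1 onset /d/, coda /∅/ ok; σ2 onset /k/, coda /∅/ ok → well-formed
sew — violates constraint (c): syllable 1 coda /w/ has 1 consonant (> 0) → ill-formed
kop — violates constraint (c): syllable 1 coda /p/ has 1 consonant (> 0) → ill-formed
pve — violates constraint (a): syllable 1 onset /pv/ has 2 consonants (> 1) → ill-formed

do.ke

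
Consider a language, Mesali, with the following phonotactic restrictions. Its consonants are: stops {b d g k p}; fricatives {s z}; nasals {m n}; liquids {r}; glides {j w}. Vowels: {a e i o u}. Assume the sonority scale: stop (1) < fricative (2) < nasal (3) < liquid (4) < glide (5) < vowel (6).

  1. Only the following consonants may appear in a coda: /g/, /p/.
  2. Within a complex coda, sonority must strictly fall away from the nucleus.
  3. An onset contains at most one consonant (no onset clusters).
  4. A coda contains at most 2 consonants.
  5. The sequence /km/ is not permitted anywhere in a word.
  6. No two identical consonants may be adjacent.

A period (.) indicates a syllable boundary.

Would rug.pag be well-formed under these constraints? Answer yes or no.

yes

rug.pag — σ1 onset /r/, coda /g/ ok; σ2 onset /p/, coda /g/ ok → well-formed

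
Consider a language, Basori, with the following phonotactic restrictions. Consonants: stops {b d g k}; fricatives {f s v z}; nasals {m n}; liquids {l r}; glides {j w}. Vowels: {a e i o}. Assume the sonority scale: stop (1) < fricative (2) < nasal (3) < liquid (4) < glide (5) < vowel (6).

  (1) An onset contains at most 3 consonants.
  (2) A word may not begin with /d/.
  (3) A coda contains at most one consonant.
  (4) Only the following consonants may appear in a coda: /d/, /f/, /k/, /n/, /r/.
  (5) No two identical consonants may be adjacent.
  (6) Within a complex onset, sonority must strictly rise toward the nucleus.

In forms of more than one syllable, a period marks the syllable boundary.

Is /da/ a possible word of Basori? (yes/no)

no

/da/ — violates constraint 2: word begins with /d/ → ill-formed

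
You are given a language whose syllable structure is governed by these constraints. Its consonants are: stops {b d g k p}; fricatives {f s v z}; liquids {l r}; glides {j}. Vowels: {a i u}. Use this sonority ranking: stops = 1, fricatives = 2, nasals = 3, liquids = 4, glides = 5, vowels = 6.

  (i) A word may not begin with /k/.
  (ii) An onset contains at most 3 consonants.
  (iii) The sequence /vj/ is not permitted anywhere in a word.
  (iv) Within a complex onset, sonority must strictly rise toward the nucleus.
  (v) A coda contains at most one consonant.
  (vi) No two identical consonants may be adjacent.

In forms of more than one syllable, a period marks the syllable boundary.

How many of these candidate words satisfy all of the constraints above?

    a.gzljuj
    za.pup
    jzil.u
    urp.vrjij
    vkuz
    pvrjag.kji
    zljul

a.gzljuj — violates constraint (ii): syllable 2 onset /gzlj/ has 4 consonants (> 3) → illicit
za.pup — σ1 onset /z/, coda /∅/ ok; σ2 onset /p/, coda /p/ ok → licit
jzil.u — violates constraint (iv): syllable 1 onset /jz/: /j/ (glide, 5) → /z/ (fricative, 2) does not rise → illicit
urp.vrjij — violates constraint (v): syllable 1 coda /rp/ has 2 consonants (> 1) → illicit
vkuz — violates constraint (iv): syllable 1 onset /vk/: /v/ (fricative, 2) → /k/ (stop, 1) does not rise → illicit
pvrjag.kji — violates constraint (ii): syllable 1 onset /pvrj/ has 4 consonants (> 3) → illicit
zljul — σ1 onset /zlj/ (2→4→5 rises), coda /l/ ok → licit
Licit: za.pup, zljul → 2.

2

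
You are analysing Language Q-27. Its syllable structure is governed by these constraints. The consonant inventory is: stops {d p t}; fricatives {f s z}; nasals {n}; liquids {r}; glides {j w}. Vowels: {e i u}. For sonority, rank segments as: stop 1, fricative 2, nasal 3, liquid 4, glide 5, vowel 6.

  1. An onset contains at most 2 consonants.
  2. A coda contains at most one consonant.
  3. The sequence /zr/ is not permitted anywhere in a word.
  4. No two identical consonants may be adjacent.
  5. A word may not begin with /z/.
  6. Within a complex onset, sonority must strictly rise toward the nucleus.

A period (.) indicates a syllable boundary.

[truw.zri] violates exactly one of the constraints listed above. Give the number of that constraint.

3

[truw.zri]: contains banned sequence /zr/.
This is a violation of constraint 3: "The sequence /zr/ is not permitted anywhere in a word."
The remaining constraints (1, 2, 4, 5, 6) are satisfied.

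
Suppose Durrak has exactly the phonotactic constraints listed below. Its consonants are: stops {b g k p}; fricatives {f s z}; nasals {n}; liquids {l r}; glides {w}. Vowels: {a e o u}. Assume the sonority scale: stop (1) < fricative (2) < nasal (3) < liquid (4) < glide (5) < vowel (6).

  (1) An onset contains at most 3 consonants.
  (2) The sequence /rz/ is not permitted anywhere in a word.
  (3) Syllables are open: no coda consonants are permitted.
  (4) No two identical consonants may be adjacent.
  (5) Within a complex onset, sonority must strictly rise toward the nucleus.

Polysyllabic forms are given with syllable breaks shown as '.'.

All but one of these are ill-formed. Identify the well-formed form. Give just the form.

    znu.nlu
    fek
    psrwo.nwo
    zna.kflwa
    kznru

znu.nlu

znu.nlu — σ1 onset /zn/ (2→3 rises), coda /∅/ ok; σ2 onset /nl/ (3→4 rises), coda /∅/ ok → well-formed
fek — violates constraint 3: syllable 1 coda /k/ has 1 consonant (> 0) → ill-formed
psrwo.nwo — violates constraint 1: syllable 1 onset /psrw/ has 4 consonants (> 3) → ill-formed
zna.kflwa — violates constraint 1: syllable 2 onset /kflw/ has 4 consonants (> 3) → ill-formed
kznru — violates constraint 1: syllable 1 onset /kznr/ has 4 consonants (> 3) → ill-formed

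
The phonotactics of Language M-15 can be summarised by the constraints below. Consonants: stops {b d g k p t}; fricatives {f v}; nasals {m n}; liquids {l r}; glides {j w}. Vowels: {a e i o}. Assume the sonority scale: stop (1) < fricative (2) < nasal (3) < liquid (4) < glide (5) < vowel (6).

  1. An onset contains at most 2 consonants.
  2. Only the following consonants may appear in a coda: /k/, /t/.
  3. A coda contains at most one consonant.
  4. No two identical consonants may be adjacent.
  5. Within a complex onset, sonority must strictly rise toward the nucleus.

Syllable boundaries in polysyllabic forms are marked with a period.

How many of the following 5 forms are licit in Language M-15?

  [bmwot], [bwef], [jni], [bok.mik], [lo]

2

[bmwot] — violates constraint 1: syllable 1 onset /bmw/ has 3 consonants (> 2) → illicit
[bwef] — violates constraint 2: syllable 1 coda contains /f/, which is not a licensed coda consonant → illicit
[jni] — violates constraint 5: syllable 1 onset /jn/: /j/ (glide, 5) → /n/ (nasal, 3) does not rise → illicit
[bok.mik] — σ1 onset /b/, coda /k/ ok; σ2 onset /m/, coda /k/ ok → licit
[lo] — σ1 onset /l/, coda /∅/ ok → licit
Licit: [bok.mik], [lo] → 2.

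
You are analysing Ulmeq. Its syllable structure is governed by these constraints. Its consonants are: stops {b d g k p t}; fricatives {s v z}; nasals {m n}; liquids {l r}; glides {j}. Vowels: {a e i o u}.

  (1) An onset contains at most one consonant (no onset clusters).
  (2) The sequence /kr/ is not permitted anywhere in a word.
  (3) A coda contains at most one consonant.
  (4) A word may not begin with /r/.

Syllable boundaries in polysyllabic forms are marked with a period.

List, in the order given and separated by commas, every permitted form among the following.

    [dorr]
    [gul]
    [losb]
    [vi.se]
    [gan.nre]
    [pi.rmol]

[dorr] — violates constraint 3: syllable 1 coda /rr/ has 2 consonants (> 1) → not permitted
[gul] — σ1 onset /g/, coda /l/ ok → permitted
[losb] — violates constraint 3: syllable 1 coda /sb/ has 2 consonants (> 1) → not permitted
[vi.se] — σ1 onset /v/, coda /∅/ ok; σ2 onset /s/, coda /∅/ ok → permitted
[gan.nre] — violates constraint 1: syllable 2 onset /nr/ has 2 consonants (> 1) → not permitted
[pi.rmol] — violates constraint 1: syllable 2 onset /rm/ has 2 consonants (> 1) → not permitted

[gul], [vi.se]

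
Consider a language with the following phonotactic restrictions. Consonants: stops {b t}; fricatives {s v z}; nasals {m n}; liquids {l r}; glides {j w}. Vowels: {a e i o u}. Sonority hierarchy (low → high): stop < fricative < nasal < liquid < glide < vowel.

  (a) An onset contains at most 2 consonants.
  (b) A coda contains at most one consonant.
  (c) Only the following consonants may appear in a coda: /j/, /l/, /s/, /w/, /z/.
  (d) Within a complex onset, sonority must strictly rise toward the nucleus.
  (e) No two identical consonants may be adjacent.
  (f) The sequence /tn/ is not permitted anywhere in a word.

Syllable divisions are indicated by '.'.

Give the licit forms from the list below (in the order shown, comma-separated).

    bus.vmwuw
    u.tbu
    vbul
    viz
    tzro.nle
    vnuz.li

bus.vmwuw — violates constraint (a): syllable 2 onset /vmw/ has 3 consonants (> 2) → illicit
u.tbu — violates constraint (d): syllable 2 onset /tb/: /t/ (stop, 1) → /b/ (stop, 1) does not rise → illicit
vbul — violates constraint (d): syllable 1 onset /vb/: /v/ (fricative, 2) → /b/ (stop, 1) does not rise → illicit
viz — σ1 onset /v/, coda /z/ ok → licit
tzro.nle — violates constraint (a): syllable 1 onset /tzr/ has 3 consonants (> 2) → illicit
vnuz.li — σ1 onset /vn/ (2→3 rises), coda /z/ ok; σ2 onset /l/, coda /∅/ ok → licit

viz, vnuz.li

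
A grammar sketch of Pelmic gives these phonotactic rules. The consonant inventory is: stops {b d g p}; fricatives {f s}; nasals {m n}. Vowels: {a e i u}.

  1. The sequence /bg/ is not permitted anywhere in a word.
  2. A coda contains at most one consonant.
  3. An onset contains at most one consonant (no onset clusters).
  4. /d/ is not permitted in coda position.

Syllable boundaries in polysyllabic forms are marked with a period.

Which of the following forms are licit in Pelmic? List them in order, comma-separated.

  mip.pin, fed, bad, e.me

mip.pin, e.me

mip.pin — σ1 onset /m/, coda /p/ ok; σ2 onset /p/, coda /n/ ok → licit
fed — violates constraint 4: syllable 1 coda contains /d/ → illicit
bad — violates constraint 4: syllable 1 coda contains /d/ → illicit
e.me — σ1 onset /∅/, coda /∅/ ok; σ2 onset /m/, coda /∅/ ok → licit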